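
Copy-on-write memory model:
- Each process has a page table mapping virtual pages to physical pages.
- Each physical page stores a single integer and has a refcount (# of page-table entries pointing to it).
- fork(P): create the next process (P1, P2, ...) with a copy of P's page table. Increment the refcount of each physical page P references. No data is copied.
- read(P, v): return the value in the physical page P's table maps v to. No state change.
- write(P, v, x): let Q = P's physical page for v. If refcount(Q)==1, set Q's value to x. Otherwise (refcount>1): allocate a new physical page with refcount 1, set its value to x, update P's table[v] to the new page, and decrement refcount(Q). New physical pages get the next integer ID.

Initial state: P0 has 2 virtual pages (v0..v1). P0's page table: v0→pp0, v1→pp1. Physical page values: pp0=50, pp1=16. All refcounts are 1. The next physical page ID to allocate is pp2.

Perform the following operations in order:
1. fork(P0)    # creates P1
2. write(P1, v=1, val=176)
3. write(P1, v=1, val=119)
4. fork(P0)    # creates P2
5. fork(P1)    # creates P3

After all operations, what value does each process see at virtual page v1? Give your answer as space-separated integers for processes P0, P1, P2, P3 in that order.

Answer: 16 119 16 119

Derivation:
Op 1: fork(P0) -> P1. 2 ppages; refcounts: pp0:2 pp1:2
Op 2: write(P1, v1, 176). refcount(pp1)=2>1 -> COPY to pp2. 3 ppages; refcounts: pp0:2 pp1:1 pp2:1
Op 3: write(P1, v1, 119). refcount(pp2)=1 -> write in place. 3 ppages; refcounts: pp0:2 pp1:1 pp2:1
Op 4: fork(P0) -> P2. 3 ppages; refcounts: pp0:3 pp1:2 pp2:1
Op 5: fork(P1) -> P3. 3 ppages; refcounts: pp0:4 pp1:2 pp2:2
P0: v1 -> pp1 = 16
P1: v1 -> pp2 = 119
P2: v1 -> pp1 = 16
P3: v1 -> pp2 = 119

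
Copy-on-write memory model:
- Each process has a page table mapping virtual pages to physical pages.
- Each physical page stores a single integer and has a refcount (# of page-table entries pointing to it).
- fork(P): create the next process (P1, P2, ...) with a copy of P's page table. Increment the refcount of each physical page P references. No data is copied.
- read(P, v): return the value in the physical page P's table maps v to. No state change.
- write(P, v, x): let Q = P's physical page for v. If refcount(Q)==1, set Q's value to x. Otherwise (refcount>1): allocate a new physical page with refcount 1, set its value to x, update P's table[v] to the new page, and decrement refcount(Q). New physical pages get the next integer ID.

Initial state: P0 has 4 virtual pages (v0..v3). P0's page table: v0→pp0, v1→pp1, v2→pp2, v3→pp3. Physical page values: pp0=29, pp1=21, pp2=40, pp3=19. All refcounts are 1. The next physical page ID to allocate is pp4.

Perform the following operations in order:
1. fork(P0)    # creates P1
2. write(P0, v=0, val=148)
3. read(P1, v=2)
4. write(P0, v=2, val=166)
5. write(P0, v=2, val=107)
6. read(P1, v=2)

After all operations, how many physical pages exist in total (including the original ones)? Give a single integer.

Answer: 6

Derivation:
Op 1: fork(P0) -> P1. 4 ppages; refcounts: pp0:2 pp1:2 pp2:2 pp3:2
Op 2: write(P0, v0, 148). refcount(pp0)=2>1 -> COPY to pp4. 5 ppages; refcounts: pp0:1 pp1:2 pp2:2 pp3:2 pp4:1
Op 3: read(P1, v2) -> 40. No state change.
Op 4: write(P0, v2, 166). refcount(pp2)=2>1 -> COPY to pp5. 6 ppages; refcounts: pp0:1 pp1:2 pp2:1 pp3:2 pp4:1 pp5:1
Op 5: write(P0, v2, 107). refcount(pp5)=1 -> write in place. 6 ppages; refcounts: pp0:1 pp1:2 pp2:1 pp3:2 pp4:1 pp5:1
Op 6: read(P1, v2) -> 40. No state change.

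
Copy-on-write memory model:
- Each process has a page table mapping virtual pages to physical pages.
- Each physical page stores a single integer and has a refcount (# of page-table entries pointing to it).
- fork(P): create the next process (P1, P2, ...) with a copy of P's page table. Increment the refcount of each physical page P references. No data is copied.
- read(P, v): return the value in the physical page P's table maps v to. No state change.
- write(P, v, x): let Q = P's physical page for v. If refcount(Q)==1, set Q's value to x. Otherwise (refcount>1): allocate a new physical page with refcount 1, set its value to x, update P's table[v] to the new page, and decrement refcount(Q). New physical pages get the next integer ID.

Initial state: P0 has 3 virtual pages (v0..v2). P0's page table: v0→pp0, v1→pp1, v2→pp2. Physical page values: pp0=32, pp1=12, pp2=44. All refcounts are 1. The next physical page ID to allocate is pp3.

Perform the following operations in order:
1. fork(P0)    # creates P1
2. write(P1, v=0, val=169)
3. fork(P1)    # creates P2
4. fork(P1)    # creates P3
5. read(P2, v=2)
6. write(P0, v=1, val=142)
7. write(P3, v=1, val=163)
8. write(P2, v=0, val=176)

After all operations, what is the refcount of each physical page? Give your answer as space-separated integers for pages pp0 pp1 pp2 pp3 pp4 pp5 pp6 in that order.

Op 1: fork(P0) -> P1. 3 ppages; refcounts: pp0:2 pp1:2 pp2:2
Op 2: write(P1, v0, 169). refcount(pp0)=2>1 -> COPY to pp3. 4 ppages; refcounts: pp0:1 pp1:2 pp2:2 pp3:1
Op 3: fork(P1) -> P2. 4 ppages; refcounts: pp0:1 pp1:3 pp2:3 pp3:2
Op 4: fork(P1) -> P3. 4 ppages; refcounts: pp0:1 pp1:4 pp2:4 pp3:3
Op 5: read(P2, v2) -> 44. No state change.
Op 6: write(P0, v1, 142). refcount(pp1)=4>1 -> COPY to pp4. 5 ppages; refcounts: pp0:1 pp1:3 pp2:4 pp3:3 pp4:1
Op 7: write(P3, v1, 163). refcount(pp1)=3>1 -> COPY to pp5. 6 ppages; refcounts: pp0:1 pp1:2 pp2:4 pp3:3 pp4:1 pp5:1
Op 8: write(P2, v0, 176). refcount(pp3)=3>1 -> COPY to pp6. 7 ppages; refcounts: pp0:1 pp1:2 pp2:4 pp3:2 pp4:1 pp5:1 pp6:1

Answer: 1 2 4 2 1 1 1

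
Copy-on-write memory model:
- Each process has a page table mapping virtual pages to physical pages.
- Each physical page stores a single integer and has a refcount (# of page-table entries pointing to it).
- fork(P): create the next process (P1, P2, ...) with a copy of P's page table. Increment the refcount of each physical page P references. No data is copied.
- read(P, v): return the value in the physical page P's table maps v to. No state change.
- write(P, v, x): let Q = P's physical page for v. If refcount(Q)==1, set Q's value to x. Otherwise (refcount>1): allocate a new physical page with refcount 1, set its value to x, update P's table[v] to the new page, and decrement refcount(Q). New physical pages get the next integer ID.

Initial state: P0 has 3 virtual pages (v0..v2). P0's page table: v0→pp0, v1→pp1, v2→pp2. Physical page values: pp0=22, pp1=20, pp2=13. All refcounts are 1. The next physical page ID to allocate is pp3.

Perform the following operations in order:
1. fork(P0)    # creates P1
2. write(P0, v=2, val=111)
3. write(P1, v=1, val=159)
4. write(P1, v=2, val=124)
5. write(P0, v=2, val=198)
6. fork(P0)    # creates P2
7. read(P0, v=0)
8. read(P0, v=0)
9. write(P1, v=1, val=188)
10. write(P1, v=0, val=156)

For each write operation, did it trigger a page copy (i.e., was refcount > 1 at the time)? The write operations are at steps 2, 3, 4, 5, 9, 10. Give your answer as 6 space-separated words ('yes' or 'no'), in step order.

Op 1: fork(P0) -> P1. 3 ppages; refcounts: pp0:2 pp1:2 pp2:2
Op 2: write(P0, v2, 111). refcount(pp2)=2>1 -> COPY to pp3. 4 ppages; refcounts: pp0:2 pp1:2 pp2:1 pp3:1
Op 3: write(P1, v1, 159). refcount(pp1)=2>1 -> COPY to pp4. 5 ppages; refcounts: pp0:2 pp1:1 pp2:1 pp3:1 pp4:1
Op 4: write(P1, v2, 124). refcount(pp2)=1 -> write in place. 5 ppages; refcounts: pp0:2 pp1:1 pp2:1 pp3:1 pp4:1
Op 5: write(P0, v2, 198). refcount(pp3)=1 -> write in place. 5 ppages; refcounts: pp0:2 pp1:1 pp2:1 pp3:1 pp4:1
Op 6: fork(P0) -> P2. 5 ppages; refcounts: pp0:3 pp1:2 pp2:1 pp3:2 pp4:1
Op 7: read(P0, v0) -> 22. No state change.
Op 8: read(P0, v0) -> 22. No state change.
Op 9: write(P1, v1, 188). refcount(pp4)=1 -> write in place. 5 ppages; refcounts: pp0:3 pp1:2 pp2:1 pp3:2 pp4:1
Op 10: write(P1, v0, 156). refcount(pp0)=3>1 -> COPY to pp5. 6 ppages; refcounts: pp0:2 pp1:2 pp2:1 pp3:2 pp4:1 pp5:1

yes yes no no no yes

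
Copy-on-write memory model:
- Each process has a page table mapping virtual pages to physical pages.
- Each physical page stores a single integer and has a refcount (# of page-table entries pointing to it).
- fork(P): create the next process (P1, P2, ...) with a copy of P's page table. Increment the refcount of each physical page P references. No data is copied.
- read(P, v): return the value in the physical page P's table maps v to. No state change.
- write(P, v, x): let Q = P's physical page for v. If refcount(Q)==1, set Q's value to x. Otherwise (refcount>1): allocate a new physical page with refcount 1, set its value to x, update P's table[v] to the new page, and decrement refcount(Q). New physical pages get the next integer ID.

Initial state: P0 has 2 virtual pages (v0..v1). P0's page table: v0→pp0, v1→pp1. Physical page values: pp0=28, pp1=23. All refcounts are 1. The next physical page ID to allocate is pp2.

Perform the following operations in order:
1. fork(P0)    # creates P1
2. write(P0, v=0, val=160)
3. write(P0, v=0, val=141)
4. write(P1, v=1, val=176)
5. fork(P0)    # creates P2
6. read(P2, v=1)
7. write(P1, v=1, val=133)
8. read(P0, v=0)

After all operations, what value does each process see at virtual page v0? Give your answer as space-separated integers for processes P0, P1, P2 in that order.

Answer: 141 28 141

Derivation:
Op 1: fork(P0) -> P1. 2 ppages; refcounts: pp0:2 pp1:2
Op 2: write(P0, v0, 160). refcount(pp0)=2>1 -> COPY to pp2. 3 ppages; refcounts: pp0:1 pp1:2 pp2:1
Op 3: write(P0, v0, 141). refcount(pp2)=1 -> write in place. 3 ppages; refcounts: pp0:1 pp1:2 pp2:1
Op 4: write(P1, v1, 176). refcount(pp1)=2>1 -> COPY to pp3. 4 ppages; refcounts: pp0:1 pp1:1 pp2:1 pp3:1
Op 5: fork(P0) -> P2. 4 ppages; refcounts: pp0:1 pp1:2 pp2:2 pp3:1
Op 6: read(P2, v1) -> 23. No state change.
Op 7: write(P1, v1, 133). refcount(pp3)=1 -> write in place. 4 ppages; refcounts: pp0:1 pp1:2 pp2:2 pp3:1
Op 8: read(P0, v0) -> 141. No state change.
P0: v0 -> pp2 = 141
P1: v0 -> pp0 = 28
P2: v0 -> pp2 = 141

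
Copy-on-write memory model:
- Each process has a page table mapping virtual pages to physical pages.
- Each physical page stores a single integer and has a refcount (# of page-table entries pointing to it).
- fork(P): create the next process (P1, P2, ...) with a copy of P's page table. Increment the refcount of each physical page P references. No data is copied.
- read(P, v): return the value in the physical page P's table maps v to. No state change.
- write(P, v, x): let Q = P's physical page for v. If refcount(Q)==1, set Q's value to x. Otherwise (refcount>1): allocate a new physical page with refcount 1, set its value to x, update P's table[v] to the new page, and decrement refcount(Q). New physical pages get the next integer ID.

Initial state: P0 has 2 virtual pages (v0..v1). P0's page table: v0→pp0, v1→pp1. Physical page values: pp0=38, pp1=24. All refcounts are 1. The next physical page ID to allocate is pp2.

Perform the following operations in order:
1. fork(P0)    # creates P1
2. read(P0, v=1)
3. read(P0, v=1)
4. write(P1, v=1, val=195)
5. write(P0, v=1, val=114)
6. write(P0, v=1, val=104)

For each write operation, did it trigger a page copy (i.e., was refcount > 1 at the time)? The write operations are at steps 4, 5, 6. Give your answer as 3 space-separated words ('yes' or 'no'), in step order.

Op 1: fork(P0) -> P1. 2 ppages; refcounts: pp0:2 pp1:2
Op 2: read(P0, v1) -> 24. No state change.
Op 3: read(P0, v1) -> 24. No state change.
Op 4: write(P1, v1, 195). refcount(pp1)=2>1 -> COPY to pp2. 3 ppages; refcounts: pp0:2 pp1:1 pp2:1
Op 5: write(P0, v1, 114). refcount(pp1)=1 -> write in place. 3 ppages; refcounts: pp0:2 pp1:1 pp2:1
Op 6: write(P0, v1, 104). refcount(pp1)=1 -> write in place. 3 ppages; refcounts: pp0:2 pp1:1 pp2:1

yes no no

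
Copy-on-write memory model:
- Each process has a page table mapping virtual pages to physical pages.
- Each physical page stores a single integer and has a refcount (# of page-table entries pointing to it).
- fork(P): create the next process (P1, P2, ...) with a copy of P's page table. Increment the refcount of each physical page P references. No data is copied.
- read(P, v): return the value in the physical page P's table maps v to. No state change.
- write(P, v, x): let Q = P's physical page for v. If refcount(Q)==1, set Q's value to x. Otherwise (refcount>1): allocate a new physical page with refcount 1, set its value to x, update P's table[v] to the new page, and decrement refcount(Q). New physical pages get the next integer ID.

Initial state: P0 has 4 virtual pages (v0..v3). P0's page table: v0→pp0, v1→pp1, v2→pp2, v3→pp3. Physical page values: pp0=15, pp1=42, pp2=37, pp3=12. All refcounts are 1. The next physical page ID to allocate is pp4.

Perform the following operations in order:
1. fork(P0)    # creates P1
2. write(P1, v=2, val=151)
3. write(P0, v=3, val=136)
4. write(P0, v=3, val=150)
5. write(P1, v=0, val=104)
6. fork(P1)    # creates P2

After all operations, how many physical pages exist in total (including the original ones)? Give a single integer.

Answer: 7

Derivation:
Op 1: fork(P0) -> P1. 4 ppages; refcounts: pp0:2 pp1:2 pp2:2 pp3:2
Op 2: write(P1, v2, 151). refcount(pp2)=2>1 -> COPY to pp4. 5 ppages; refcounts: pp0:2 pp1:2 pp2:1 pp3:2 pp4:1
Op 3: write(P0, v3, 136). refcount(pp3)=2>1 -> COPY to pp5. 6 ppages; refcounts: pp0:2 pp1:2 pp2:1 pp3:1 pp4:1 pp5:1
Op 4: write(P0, v3, 150). refcount(pp5)=1 -> write in place. 6 ppages; refcounts: pp0:2 pp1:2 pp2:1 pp3:1 pp4:1 pp5:1
Op 5: write(P1, v0, 104). refcount(pp0)=2>1 -> COPY to pp6. 7 ppages; refcounts: pp0:1 pp1:2 pp2:1 pp3:1 pp4:1 pp5:1 pp6:1
Op 6: fork(P1) -> P2. 7 ppages; refcounts: pp0:1 pp1:3 pp2:1 pp3:2 pp4:2 pp5:1 pp6:2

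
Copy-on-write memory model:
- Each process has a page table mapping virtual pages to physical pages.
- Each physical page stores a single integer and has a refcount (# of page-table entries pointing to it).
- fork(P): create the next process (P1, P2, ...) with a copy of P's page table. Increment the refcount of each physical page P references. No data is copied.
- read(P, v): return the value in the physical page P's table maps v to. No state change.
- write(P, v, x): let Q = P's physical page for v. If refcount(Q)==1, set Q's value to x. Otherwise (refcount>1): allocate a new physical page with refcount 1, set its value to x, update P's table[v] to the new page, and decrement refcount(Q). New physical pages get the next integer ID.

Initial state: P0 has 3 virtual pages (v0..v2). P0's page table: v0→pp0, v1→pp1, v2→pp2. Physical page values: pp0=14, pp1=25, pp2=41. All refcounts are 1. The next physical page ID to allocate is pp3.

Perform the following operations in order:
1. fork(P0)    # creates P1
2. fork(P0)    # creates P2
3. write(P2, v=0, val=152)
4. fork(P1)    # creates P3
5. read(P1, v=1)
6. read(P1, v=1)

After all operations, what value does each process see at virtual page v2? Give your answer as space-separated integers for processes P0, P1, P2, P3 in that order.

Answer: 41 41 41 41

Derivation:
Op 1: fork(P0) -> P1. 3 ppages; refcounts: pp0:2 pp1:2 pp2:2
Op 2: fork(P0) -> P2. 3 ppages; refcounts: pp0:3 pp1:3 pp2:3
Op 3: write(P2, v0, 152). refcount(pp0)=3>1 -> COPY to pp3. 4 ppages; refcounts: pp0:2 pp1:3 pp2:3 pp3:1
Op 4: fork(P1) -> P3. 4 ppages; refcounts: pp0:3 pp1:4 pp2:4 pp3:1
Op 5: read(P1, v1) -> 25. No state change.
Op 6: read(P1, v1) -> 25. No state change.
P0: v2 -> pp2 = 41
P1: v2 -> pp2 = 41
P2: v2 -> pp2 = 41
P3: v2 -> pp2 = 41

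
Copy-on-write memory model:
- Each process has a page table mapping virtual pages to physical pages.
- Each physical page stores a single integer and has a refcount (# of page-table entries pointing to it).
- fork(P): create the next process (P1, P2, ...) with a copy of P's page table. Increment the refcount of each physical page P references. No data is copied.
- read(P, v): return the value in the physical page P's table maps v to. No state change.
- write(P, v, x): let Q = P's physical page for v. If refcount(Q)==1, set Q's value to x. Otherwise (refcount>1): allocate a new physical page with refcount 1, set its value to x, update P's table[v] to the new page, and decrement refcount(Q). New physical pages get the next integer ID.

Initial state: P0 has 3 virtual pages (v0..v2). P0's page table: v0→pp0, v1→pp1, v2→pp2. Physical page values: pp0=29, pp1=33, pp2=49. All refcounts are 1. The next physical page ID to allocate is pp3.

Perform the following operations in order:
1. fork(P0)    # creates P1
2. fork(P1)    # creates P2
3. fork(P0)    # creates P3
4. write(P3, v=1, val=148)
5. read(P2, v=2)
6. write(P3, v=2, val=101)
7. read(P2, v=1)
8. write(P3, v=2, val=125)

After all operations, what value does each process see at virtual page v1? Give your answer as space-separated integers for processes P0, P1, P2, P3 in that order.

Op 1: fork(P0) -> P1. 3 ppages; refcounts: pp0:2 pp1:2 pp2:2
Op 2: fork(P1) -> P2. 3 ppages; refcounts: pp0:3 pp1:3 pp2:3
Op 3: fork(P0) -> P3. 3 ppages; refcounts: pp0:4 pp1:4 pp2:4
Op 4: write(P3, v1, 148). refcount(pp1)=4>1 -> COPY to pp3. 4 ppages; refcounts: pp0:4 pp1:3 pp2:4 pp3:1
Op 5: read(P2, v2) -> 49. No state change.
Op 6: write(P3, v2, 101). refcount(pp2)=4>1 -> COPY to pp4. 5 ppages; refcounts: pp0:4 pp1:3 pp2:3 pp3:1 pp4:1
Op 7: read(P2, v1) -> 33. No state change.
Op 8: write(P3, v2, 125). refcount(pp4)=1 -> write in place. 5 ppages; refcounts: pp0:4 pp1:3 pp2:3 pp3:1 pp4:1
P0: v1 -> pp1 = 33
P1: v1 -> pp1 = 33
P2: v1 -> pp1 = 33
P3: v1 -> pp3 = 148

Answer: 33 33 33 148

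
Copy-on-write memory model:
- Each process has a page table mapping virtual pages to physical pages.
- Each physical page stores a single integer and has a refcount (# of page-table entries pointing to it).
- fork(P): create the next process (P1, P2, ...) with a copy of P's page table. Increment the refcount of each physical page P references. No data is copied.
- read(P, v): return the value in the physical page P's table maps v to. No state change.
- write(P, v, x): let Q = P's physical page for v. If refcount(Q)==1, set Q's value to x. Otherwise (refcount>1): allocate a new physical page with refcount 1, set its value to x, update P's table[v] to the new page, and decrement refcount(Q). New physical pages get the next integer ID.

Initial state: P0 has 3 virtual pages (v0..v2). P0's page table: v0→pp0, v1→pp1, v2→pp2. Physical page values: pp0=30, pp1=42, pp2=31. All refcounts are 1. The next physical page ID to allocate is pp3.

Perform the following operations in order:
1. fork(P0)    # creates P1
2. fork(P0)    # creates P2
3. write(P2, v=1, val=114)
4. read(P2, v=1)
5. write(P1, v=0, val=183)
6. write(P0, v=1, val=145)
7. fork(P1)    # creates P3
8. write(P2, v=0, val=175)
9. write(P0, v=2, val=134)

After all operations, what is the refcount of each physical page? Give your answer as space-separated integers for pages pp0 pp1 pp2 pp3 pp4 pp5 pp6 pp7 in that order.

Answer: 1 2 3 1 2 1 1 1

Derivation:
Op 1: fork(P0) -> P1. 3 ppages; refcounts: pp0:2 pp1:2 pp2:2
Op 2: fork(P0) -> P2. 3 ppages; refcounts: pp0:3 pp1:3 pp2:3
Op 3: write(P2, v1, 114). refcount(pp1)=3>1 -> COPY to pp3. 4 ppages; refcounts: pp0:3 pp1:2 pp2:3 pp3:1
Op 4: read(P2, v1) -> 114. No state change.
Op 5: write(P1, v0, 183). refcount(pp0)=3>1 -> COPY to pp4. 5 ppages; refcounts: pp0:2 pp1:2 pp2:3 pp3:1 pp4:1
Op 6: write(P0, v1, 145). refcount(pp1)=2>1 -> COPY to pp5. 6 ppages; refcounts: pp0:2 pp1:1 pp2:3 pp3:1 pp4:1 pp5:1
Op 7: fork(P1) -> P3. 6 ppages; refcounts: pp0:2 pp1:2 pp2:4 pp3:1 pp4:2 pp5:1
Op 8: write(P2, v0, 175). refcount(pp0)=2>1 -> COPY to pp6. 7 ppages; refcounts: pp0:1 pp1:2 pp2:4 pp3:1 pp4:2 pp5:1 pp6:1
Op 9: write(P0, v2, 134). refcount(pp2)=4>1 -> COPY to pp7. 8 ppages; refcounts: pp0:1 pp1:2 pp2:3 pp3:1 pp4:2 pp5:1 pp6:1 pp7:1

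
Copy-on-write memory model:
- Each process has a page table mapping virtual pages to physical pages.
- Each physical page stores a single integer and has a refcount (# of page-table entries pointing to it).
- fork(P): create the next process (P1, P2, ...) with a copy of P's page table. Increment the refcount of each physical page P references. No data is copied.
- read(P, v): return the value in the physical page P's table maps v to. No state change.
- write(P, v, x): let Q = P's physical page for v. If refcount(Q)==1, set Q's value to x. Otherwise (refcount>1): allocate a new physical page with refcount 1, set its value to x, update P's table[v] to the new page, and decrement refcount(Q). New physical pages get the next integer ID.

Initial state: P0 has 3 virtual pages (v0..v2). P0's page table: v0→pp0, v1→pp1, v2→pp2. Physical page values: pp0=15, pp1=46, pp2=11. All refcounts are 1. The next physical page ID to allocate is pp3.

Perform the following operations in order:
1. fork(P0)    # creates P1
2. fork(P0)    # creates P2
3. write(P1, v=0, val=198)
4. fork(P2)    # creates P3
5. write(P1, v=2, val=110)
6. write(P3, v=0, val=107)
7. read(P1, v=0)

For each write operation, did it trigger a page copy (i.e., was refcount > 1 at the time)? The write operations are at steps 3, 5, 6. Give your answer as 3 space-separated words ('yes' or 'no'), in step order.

Op 1: fork(P0) -> P1. 3 ppages; refcounts: pp0:2 pp1:2 pp2:2
Op 2: fork(P0) -> P2. 3 ppages; refcounts: pp0:3 pp1:3 pp2:3
Op 3: write(P1, v0, 198). refcount(pp0)=3>1 -> COPY to pp3. 4 ppages; refcounts: pp0:2 pp1:3 pp2:3 pp3:1
Op 4: fork(P2) -> P3. 4 ppages; refcounts: pp0:3 pp1:4 pp2:4 pp3:1
Op 5: write(P1, v2, 110). refcount(pp2)=4>1 -> COPY to pp4. 5 ppages; refcounts: pp0:3 pp1:4 pp2:3 pp3:1 pp4:1
Op 6: write(P3, v0, 107). refcount(pp0)=3>1 -> COPY to pp5. 6 ppages; refcounts: pp0:2 pp1:4 pp2:3 pp3:1 pp4:1 pp5:1
Op 7: read(P1, v0) -> 198. No state change.

yes yes yes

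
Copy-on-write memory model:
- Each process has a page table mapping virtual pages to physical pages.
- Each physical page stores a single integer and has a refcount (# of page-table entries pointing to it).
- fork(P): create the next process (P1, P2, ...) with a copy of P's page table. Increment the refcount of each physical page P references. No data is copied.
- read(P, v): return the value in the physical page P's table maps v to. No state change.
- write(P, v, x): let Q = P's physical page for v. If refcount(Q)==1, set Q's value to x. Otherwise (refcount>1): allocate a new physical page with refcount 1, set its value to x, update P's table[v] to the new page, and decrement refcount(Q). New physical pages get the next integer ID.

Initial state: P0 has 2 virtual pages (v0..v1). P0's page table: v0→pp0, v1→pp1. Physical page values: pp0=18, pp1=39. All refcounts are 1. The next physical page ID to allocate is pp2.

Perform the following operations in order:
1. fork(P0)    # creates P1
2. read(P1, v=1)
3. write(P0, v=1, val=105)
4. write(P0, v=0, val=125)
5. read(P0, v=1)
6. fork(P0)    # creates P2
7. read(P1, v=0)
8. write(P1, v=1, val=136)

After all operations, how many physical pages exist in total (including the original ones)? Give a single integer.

Op 1: fork(P0) -> P1. 2 ppages; refcounts: pp0:2 pp1:2
Op 2: read(P1, v1) -> 39. No state change.
Op 3: write(P0, v1, 105). refcount(pp1)=2>1 -> COPY to pp2. 3 ppages; refcounts: pp0:2 pp1:1 pp2:1
Op 4: write(P0, v0, 125). refcount(pp0)=2>1 -> COPY to pp3. 4 ppages; refcounts: pp0:1 pp1:1 pp2:1 pp3:1
Op 5: read(P0, v1) -> 105. No state change.
Op 6: fork(P0) -> P2. 4 ppages; refcounts: pp0:1 pp1:1 pp2:2 pp3:2
Op 7: read(P1, v0) -> 18. No state change.
Op 8: write(P1, v1, 136). refcount(pp1)=1 -> write in place. 4 ppages; refcounts: pp0:1 pp1:1 pp2:2 pp3:2

Answer: 4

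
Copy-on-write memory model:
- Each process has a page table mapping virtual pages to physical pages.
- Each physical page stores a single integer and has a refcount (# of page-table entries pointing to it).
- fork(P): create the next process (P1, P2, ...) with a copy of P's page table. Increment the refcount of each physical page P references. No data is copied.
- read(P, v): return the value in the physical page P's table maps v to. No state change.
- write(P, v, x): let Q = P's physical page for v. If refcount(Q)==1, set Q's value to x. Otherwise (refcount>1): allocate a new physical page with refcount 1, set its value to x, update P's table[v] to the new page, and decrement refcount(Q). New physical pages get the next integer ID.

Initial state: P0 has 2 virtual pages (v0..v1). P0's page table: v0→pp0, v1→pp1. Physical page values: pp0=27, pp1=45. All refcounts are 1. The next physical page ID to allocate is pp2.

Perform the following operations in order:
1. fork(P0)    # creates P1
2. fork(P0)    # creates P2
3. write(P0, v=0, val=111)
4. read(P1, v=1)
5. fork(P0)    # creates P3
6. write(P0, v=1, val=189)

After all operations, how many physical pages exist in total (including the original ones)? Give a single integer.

Answer: 4

Derivation:
Op 1: fork(P0) -> P1. 2 ppages; refcounts: pp0:2 pp1:2
Op 2: fork(P0) -> P2. 2 ppages; refcounts: pp0:3 pp1:3
Op 3: write(P0, v0, 111). refcount(pp0)=3>1 -> COPY to pp2. 3 ppages; refcounts: pp0:2 pp1:3 pp2:1
Op 4: read(P1, v1) -> 45. No state change.
Op 5: fork(P0) -> P3. 3 ppages; refcounts: pp0:2 pp1:4 pp2:2
Op 6: write(P0, v1, 189). refcount(pp1)=4>1 -> COPY to pp3. 4 ppages; refcounts: pp0:2 pp1:3 pp2:2 pp3:1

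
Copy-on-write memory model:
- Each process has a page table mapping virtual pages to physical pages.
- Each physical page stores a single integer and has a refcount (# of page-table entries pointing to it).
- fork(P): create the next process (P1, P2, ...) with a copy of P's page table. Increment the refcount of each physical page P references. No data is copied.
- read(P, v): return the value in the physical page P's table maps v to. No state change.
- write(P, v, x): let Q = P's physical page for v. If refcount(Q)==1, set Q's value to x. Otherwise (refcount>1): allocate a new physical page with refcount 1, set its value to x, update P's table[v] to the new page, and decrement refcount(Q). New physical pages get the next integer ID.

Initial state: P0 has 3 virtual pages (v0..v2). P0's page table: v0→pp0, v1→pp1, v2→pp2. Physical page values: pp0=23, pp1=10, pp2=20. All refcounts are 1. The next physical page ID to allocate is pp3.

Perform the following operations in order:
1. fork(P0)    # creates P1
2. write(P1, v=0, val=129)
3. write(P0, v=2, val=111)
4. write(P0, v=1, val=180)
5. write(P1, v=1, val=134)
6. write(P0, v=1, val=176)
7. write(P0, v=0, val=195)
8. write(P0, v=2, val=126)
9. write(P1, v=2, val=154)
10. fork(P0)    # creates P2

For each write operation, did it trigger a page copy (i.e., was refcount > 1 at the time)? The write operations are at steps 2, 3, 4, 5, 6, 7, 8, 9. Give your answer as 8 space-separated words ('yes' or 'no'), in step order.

Op 1: fork(P0) -> P1. 3 ppages; refcounts: pp0:2 pp1:2 pp2:2
Op 2: write(P1, v0, 129). refcount(pp0)=2>1 -> COPY to pp3. 4 ppages; refcounts: pp0:1 pp1:2 pp2:2 pp3:1
Op 3: write(P0, v2, 111). refcount(pp2)=2>1 -> COPY to pp4. 5 ppages; refcounts: pp0:1 pp1:2 pp2:1 pp3:1 pp4:1
Op 4: write(P0, v1, 180). refcount(pp1)=2>1 -> COPY to pp5. 6 ppages; refcounts: pp0:1 pp1:1 pp2:1 pp3:1 pp4:1 pp5:1
Op 5: write(P1, v1, 134). refcount(pp1)=1 -> write in place. 6 ppages; refcounts: pp0:1 pp1:1 pp2:1 pp3:1 pp4:1 pp5:1
Op 6: write(P0, v1, 176). refcount(pp5)=1 -> write in place. 6 ppages; refcounts: pp0:1 pp1:1 pp2:1 pp3:1 pp4:1 pp5:1
Op 7: write(P0, v0, 195). refcount(pp0)=1 -> write in place. 6 ppages; refcounts: pp0:1 pp1:1 pp2:1 pp3:1 pp4:1 pp5:1
Op 8: write(P0, v2, 126). refcount(pp4)=1 -> write in place. 6 ppages; refcounts: pp0:1 pp1:1 pp2:1 pp3:1 pp4:1 pp5:1
Op 9: write(P1, v2, 154). refcount(pp2)=1 -> write in place. 6 ppages; refcounts: pp0:1 pp1:1 pp2:1 pp3:1 pp4:1 pp5:1
Op 10: fork(P0) -> P2. 6 ppages; refcounts: pp0:2 pp1:1 pp2:1 pp3:1 pp4:2 pp5:2

yes yes yes no no no no no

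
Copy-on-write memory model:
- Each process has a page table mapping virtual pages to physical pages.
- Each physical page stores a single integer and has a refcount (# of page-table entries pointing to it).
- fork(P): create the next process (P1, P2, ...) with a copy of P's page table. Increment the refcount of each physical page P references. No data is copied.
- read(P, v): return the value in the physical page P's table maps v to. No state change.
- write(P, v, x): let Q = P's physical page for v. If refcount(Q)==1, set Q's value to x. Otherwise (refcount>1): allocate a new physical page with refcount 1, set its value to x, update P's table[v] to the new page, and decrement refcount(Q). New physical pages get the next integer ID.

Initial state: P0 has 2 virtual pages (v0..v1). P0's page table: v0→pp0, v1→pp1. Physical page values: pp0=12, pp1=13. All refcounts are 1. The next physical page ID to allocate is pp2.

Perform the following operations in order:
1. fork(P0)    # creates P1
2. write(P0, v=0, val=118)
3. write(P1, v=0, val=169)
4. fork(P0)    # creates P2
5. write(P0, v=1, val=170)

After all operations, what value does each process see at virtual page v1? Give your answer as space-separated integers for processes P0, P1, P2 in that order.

Op 1: fork(P0) -> P1. 2 ppages; refcounts: pp0:2 pp1:2
Op 2: write(P0, v0, 118). refcount(pp0)=2>1 -> COPY to pp2. 3 ppages; refcounts: pp0:1 pp1:2 pp2:1
Op 3: write(P1, v0, 169). refcount(pp0)=1 -> write in place. 3 ppages; refcounts: pp0:1 pp1:2 pp2:1
Op 4: fork(P0) -> P2. 3 ppages; refcounts: pp0:1 pp1:3 pp2:2
Op 5: write(P0, v1, 170). refcount(pp1)=3>1 -> COPY to pp3. 4 ppages; refcounts: pp0:1 pp1:2 pp2:2 pp3:1
P0: v1 -> pp3 = 170
P1: v1 -> pp1 = 13
P2: v1 -> pp1 = 13

Answer: 170 13 13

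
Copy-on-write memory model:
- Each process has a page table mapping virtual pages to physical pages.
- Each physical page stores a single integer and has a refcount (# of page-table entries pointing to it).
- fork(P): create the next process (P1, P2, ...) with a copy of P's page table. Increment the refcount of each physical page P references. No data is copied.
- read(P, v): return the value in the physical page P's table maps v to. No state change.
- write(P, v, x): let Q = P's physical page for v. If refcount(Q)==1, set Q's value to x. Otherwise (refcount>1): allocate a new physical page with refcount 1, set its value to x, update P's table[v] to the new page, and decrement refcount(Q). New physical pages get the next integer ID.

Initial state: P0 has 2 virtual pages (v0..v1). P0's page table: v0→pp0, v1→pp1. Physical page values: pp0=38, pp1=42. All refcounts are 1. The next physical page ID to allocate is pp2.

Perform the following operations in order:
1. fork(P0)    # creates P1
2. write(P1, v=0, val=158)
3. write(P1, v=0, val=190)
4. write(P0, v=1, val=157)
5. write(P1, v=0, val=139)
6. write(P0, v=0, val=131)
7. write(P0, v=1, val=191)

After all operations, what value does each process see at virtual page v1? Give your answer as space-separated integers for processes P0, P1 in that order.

Answer: 191 42

Derivation:
Op 1: fork(P0) -> P1. 2 ppages; refcounts: pp0:2 pp1:2
Op 2: write(P1, v0, 158). refcount(pp0)=2>1 -> COPY to pp2. 3 ppages; refcounts: pp0:1 pp1:2 pp2:1
Op 3: write(P1, v0, 190). refcount(pp2)=1 -> write in place. 3 ppages; refcounts: pp0:1 pp1:2 pp2:1
Op 4: write(P0, v1, 157). refcount(pp1)=2>1 -> COPY to pp3. 4 ppages; refcounts: pp0:1 pp1:1 pp2:1 pp3:1
Op 5: write(P1, v0, 139). refcount(pp2)=1 -> write in place. 4 ppages; refcounts: pp0:1 pp1:1 pp2:1 pp3:1
Op 6: write(P0, v0, 131). refcount(pp0)=1 -> write in place. 4 ppages; refcounts: pp0:1 pp1:1 pp2:1 pp3:1
Op 7: write(P0, v1, 191). refcount(pp3)=1 -> write in place. 4 ppages; refcounts: pp0:1 pp1:1 pp2:1 pp3:1
P0: v1 -> pp3 = 191
P1: v1 -> pp1 = 42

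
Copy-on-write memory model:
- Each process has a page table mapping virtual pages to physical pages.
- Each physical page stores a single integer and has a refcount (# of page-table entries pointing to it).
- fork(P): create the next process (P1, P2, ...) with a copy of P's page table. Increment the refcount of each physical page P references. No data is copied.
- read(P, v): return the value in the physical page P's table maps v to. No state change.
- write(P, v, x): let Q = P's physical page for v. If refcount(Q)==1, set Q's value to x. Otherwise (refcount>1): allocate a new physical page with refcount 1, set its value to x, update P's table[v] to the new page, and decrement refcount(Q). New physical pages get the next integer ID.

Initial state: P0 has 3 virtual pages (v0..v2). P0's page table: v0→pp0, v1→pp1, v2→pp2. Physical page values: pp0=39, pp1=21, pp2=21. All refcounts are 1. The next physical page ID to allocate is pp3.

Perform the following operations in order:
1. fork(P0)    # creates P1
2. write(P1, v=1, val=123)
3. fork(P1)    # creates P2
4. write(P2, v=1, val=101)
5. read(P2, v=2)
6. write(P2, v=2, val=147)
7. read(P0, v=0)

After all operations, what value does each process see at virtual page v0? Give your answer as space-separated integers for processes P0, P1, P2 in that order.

Op 1: fork(P0) -> P1. 3 ppages; refcounts: pp0:2 pp1:2 pp2:2
Op 2: write(P1, v1, 123). refcount(pp1)=2>1 -> COPY to pp3. 4 ppages; refcounts: pp0:2 pp1:1 pp2:2 pp3:1
Op 3: fork(P1) -> P2. 4 ppages; refcounts: pp0:3 pp1:1 pp2:3 pp3:2
Op 4: write(P2, v1, 101). refcount(pp3)=2>1 -> COPY to pp4. 5 ppages; refcounts: pp0:3 pp1:1 pp2:3 pp3:1 pp4:1
Op 5: read(P2, v2) -> 21. No state change.
Op 6: write(P2, v2, 147). refcount(pp2)=3>1 -> COPY to pp5. 6 ppages; refcounts: pp0:3 pp1:1 pp2:2 pp3:1 pp4:1 pp5:1
Op 7: read(P0, v0) -> 39. No state change.
P0: v0 -> pp0 = 39
P1: v0 -> pp0 = 39
P2: v0 -> pp0 = 39

Answer: 39 39 39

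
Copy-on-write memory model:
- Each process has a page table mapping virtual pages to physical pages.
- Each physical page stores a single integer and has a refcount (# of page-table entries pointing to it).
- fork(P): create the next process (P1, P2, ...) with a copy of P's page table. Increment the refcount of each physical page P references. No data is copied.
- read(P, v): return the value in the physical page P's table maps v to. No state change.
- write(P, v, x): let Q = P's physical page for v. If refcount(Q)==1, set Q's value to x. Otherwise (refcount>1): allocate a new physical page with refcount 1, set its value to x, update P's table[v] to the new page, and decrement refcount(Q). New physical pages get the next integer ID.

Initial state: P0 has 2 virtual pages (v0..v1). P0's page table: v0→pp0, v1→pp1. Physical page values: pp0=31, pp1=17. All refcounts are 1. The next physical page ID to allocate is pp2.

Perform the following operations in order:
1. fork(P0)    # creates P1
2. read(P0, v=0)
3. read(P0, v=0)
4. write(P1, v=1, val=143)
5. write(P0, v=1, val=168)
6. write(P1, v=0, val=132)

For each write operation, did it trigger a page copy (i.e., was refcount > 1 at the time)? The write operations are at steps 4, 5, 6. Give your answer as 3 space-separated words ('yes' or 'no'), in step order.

Op 1: fork(P0) -> P1. 2 ppages; refcounts: pp0:2 pp1:2
Op 2: read(P0, v0) -> 31. No state change.
Op 3: read(P0, v0) -> 31. No state change.
Op 4: write(P1, v1, 143). refcount(pp1)=2>1 -> COPY to pp2. 3 ppages; refcounts: pp0:2 pp1:1 pp2:1
Op 5: write(P0, v1, 168). refcount(pp1)=1 -> write in place. 3 ppages; refcounts: pp0:2 pp1:1 pp2:1
Op 6: write(P1, v0, 132). refcount(pp0)=2>1 -> COPY to pp3. 4 ppages; refcounts: pp0:1 pp1:1 pp2:1 pp3:1

yes no yes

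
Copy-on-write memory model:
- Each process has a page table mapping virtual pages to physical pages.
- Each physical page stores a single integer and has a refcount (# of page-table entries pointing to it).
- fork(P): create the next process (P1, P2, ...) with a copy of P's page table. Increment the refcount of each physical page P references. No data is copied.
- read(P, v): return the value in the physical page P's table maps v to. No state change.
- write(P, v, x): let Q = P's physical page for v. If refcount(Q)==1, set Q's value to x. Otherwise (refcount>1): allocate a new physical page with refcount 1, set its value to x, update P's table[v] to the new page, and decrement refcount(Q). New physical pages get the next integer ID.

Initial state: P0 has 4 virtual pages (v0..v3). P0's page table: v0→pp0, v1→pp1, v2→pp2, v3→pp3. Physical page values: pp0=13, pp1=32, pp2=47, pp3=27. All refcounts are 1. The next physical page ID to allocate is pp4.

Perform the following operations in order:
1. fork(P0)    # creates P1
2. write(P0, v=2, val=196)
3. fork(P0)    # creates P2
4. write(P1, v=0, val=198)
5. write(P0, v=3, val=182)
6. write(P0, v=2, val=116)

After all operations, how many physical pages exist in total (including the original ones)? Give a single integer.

Op 1: fork(P0) -> P1. 4 ppages; refcounts: pp0:2 pp1:2 pp2:2 pp3:2
Op 2: write(P0, v2, 196). refcount(pp2)=2>1 -> COPY to pp4. 5 ppages; refcounts: pp0:2 pp1:2 pp2:1 pp3:2 pp4:1
Op 3: fork(P0) -> P2. 5 ppages; refcounts: pp0:3 pp1:3 pp2:1 pp3:3 pp4:2
Op 4: write(P1, v0, 198). refcount(pp0)=3>1 -> COPY to pp5. 6 ppages; refcounts: pp0:2 pp1:3 pp2:1 pp3:3 pp4:2 pp5:1
Op 5: write(P0, v3, 182). refcount(pp3)=3>1 -> COPY to pp6. 7 ppages; refcounts: pp0:2 pp1:3 pp2:1 pp3:2 pp4:2 pp5:1 pp6:1
Op 6: write(P0, v2, 116). refcount(pp4)=2>1 -> COPY to pp7. 8 ppages; refcounts: pp0:2 pp1:3 pp2:1 pp3:2 pp4:1 pp5:1 pp6:1 pp7:1

Answer: 8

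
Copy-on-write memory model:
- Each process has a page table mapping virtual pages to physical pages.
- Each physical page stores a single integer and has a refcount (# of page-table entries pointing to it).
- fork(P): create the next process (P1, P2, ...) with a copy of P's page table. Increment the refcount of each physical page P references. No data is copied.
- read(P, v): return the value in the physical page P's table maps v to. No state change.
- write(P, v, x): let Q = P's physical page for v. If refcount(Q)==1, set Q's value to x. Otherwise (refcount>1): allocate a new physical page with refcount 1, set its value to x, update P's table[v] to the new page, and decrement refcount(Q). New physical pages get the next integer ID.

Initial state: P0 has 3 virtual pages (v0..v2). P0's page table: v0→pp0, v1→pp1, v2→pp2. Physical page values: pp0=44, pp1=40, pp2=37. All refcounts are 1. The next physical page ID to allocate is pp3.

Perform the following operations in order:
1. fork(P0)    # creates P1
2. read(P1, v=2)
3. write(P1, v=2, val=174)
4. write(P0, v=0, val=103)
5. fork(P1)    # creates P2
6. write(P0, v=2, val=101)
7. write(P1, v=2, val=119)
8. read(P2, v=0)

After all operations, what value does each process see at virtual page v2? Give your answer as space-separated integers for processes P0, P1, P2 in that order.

Op 1: fork(P0) -> P1. 3 ppages; refcounts: pp0:2 pp1:2 pp2:2
Op 2: read(P1, v2) -> 37. No state change.
Op 3: write(P1, v2, 174). refcount(pp2)=2>1 -> COPY to pp3. 4 ppages; refcounts: pp0:2 pp1:2 pp2:1 pp3:1
Op 4: write(P0, v0, 103). refcount(pp0)=2>1 -> COPY to pp4. 5 ppages; refcounts: pp0:1 pp1:2 pp2:1 pp3:1 pp4:1
Op 5: fork(P1) -> P2. 5 ppages; refcounts: pp0:2 pp1:3 pp2:1 pp3:2 pp4:1
Op 6: write(P0, v2, 101). refcount(pp2)=1 -> write in place. 5 ppages; refcounts: pp0:2 pp1:3 pp2:1 pp3:2 pp4:1
Op 7: write(P1, v2, 119). refcount(pp3)=2>1 -> COPY to pp5. 6 ppages; refcounts: pp0:2 pp1:3 pp2:1 pp3:1 pp4:1 pp5:1
Op 8: read(P2, v0) -> 44. No state change.
P0: v2 -> pp2 = 101
P1: v2 -> pp5 = 119
P2: v2 -> pp3 = 174

Answer: 101 119 174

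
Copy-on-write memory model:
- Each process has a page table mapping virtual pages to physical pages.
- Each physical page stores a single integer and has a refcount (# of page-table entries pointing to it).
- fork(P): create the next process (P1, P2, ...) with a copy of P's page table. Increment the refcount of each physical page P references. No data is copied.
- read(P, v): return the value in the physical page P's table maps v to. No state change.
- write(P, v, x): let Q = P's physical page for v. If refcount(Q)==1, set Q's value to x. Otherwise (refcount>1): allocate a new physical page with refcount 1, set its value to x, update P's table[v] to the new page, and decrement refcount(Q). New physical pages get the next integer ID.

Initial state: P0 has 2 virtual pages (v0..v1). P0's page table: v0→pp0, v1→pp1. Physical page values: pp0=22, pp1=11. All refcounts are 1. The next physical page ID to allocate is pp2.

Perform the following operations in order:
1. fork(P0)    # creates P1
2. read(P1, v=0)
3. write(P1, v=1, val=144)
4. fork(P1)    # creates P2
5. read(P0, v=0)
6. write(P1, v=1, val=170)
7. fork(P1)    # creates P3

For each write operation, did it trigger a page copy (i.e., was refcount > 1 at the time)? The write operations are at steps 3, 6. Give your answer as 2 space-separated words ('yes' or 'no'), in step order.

Op 1: fork(P0) -> P1. 2 ppages; refcounts: pp0:2 pp1:2
Op 2: read(P1, v0) -> 22. No state change.
Op 3: write(P1, v1, 144). refcount(pp1)=2>1 -> COPY to pp2. 3 ppages; refcounts: pp0:2 pp1:1 pp2:1
Op 4: fork(P1) -> P2. 3 ppages; refcounts: pp0:3 pp1:1 pp2:2
Op 5: read(P0, v0) -> 22. No state change.
Op 6: write(P1, v1, 170). refcount(pp2)=2>1 -> COPY to pp3. 4 ppages; refcounts: pp0:3 pp1:1 pp2:1 pp3:1
Op 7: fork(P1) -> P3. 4 ppages; refcounts: pp0:4 pp1:1 pp2:1 pp3:2

yes yes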